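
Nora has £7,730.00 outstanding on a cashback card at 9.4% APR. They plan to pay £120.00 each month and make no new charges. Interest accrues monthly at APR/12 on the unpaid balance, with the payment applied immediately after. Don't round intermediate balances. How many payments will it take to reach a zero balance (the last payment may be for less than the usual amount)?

Monthly rate r = 9.4%/12 = 0.783333% = 0.00783333.
Recurrence: B ← B·(1+r) − £120.00.
Month 1: interest £60.55; balance after payment £7,670.55.
Month 2: interest £60.09; balance after payment £7,610.64.
Closed form: n = −ln(1 − rB₀/P)/ln(1+r) = −ln(0.4954)/ln(1.00783) ≈ 90.017, so the balance reaches zero during payment 91.

91 payments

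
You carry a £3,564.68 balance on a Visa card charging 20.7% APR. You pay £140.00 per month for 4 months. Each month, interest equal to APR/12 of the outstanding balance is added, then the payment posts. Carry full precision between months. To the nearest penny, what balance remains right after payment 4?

£3,242.42

Monthly rate r = 20.7%/12 = 1.725% = 0.01725.
Each month: B ← B·(1+r) − £140.00.
Month 1: interest £61.49; balance after payment £3,486.17.
Month 2: interest £60.14; balance after payment £3,406.31.
Month 3: interest £58.76; balance after payment £3,325.07.
Month 4: interest £57.36; balance after payment £3,242.42.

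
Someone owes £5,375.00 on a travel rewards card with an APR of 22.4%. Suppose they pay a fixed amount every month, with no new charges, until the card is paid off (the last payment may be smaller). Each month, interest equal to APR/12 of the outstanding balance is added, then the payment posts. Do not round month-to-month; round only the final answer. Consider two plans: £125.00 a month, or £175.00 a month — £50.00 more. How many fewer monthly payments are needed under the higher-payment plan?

41 fewer payments

Monthly rate r = 22.4%/12 = 1.86667% = 0.0186667.
At £125.00/mo: n = ⌈−ln(1 − rB₀/P)/ln(1+r)⌉ = 88 payments (last £93.71); total interest = total paid − £5,375.00 = £5,593.71.
At £175.00/mo: 47 payments (last £9.56); total interest £2,684.56.
Payments saved = 88 − 47 = 41.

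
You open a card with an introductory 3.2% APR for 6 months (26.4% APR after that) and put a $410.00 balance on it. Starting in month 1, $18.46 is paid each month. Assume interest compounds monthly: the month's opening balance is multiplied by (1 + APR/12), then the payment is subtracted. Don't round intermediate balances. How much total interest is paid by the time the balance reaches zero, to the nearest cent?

$84.18

Promo months 1–6 at r₀ = 3.2%/12 = 0.00266667; months 7+ at r₁ = 26.4%/12 = 0.022.
After month 6: iterate B ← B·(1+r₀) − $18.46 for 6 months → $305.10.
Then at r₁ with $18.46/mo: n₂ = −ln(1 − r₁·B/P)/ln(1+r₁) ≈ 20.77 → 21 more payments.
Total paid = 26·$18.46 + $14.22 = $494.18; interest = $494.18 − $410.00 = $84.18.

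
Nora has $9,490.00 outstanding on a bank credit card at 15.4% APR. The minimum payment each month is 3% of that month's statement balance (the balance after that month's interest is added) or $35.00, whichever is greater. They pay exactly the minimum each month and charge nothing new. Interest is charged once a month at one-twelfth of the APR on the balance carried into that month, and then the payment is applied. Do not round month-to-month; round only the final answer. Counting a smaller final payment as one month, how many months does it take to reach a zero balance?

Monthly rate r = 15.4%/12 = 1.28333% = 0.0128333.
While 3% of the post-interest balance exceeds $35.00, each month B ← (B·(1+r))·(1 − 0.03), i.e. B shrinks by the factor (1+r)·0.97 = 0.98245.
This holds for months 1–120. Entering month 121 the balance is $1,133.53; 3% of the post-interest balance is now below $35.00, so the flat $35.00 minimum applies from here.
From month 121 a fixed $35.00 at rate r clears $1,133.53 in 43 more payments. Total: 120 + 43 = 163 months.

163 months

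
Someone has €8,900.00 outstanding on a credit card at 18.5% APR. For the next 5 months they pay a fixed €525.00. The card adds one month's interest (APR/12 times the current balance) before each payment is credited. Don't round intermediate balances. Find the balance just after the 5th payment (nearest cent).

€6,900.33

Monthly rate r = 18.5%/12 = 1.54167% = 0.0154167.
Each month: B ← B·(1+r) − €525.00.
Month 1: interest €137.21; balance after payment €8,512.21.
Month 2: interest €131.23; balance after payment €8,118.44.
Month 3: interest €125.16; balance after payment €7,718.60.
Month 4: interest €119.00; balance after payment €7,312.59.
Month 5: interest €112.74; balance after payment €6,900.33.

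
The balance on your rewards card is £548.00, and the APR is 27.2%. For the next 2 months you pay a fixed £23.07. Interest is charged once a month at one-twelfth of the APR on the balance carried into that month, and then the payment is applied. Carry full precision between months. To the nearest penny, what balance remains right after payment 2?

Monthly rate r = 27.2%/12 = 2.26667% = 0.0226667.
Each month: B ← B·(1+r) − £23.07.
Month 1: interest £12.42; balance after payment £537.35.
Month 2: interest £12.18; balance after payment £526.46.

£526.46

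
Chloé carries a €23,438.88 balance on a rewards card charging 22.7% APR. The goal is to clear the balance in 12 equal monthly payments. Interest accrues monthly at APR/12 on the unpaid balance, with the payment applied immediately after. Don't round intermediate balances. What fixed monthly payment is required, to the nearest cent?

€2,201.65

Monthly rate r = 22.7%/12 = 1.89167% = 0.0189167.
Level-payment amortization: P = B₀·r / (1 − (1+r)^(−n)) = 23438.88·0.0189167 / (1 − 1.01892^(−12)).
Denominator 1 − (1+r)^(−12) = 0.201387679.
P = 443.385 / 0.201387679 ≈ 2201.65.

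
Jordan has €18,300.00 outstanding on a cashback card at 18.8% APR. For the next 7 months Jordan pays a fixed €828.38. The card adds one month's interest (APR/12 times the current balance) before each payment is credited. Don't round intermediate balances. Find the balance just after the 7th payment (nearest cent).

Monthly rate r = 18.8%/12 = 1.56667% = 0.0156667.
Each month: B ← B·(1+r) − €828.38.
Month 1: interest €286.70; balance after payment €17,758.32.
Month 2: interest €278.21; balance after payment €17,208.15.
Month 3: interest €269.59; balance after payment €16,649.37.
Month 4: interest €260.84; balance after payment €16,081.83.
Month 5: interest €251.95; balance after payment €15,505.40.
Month 6: interest €242.92; balance after payment €14,919.93.
Month 7: interest €233.75; balance after payment €14,325.30.

€14,325.30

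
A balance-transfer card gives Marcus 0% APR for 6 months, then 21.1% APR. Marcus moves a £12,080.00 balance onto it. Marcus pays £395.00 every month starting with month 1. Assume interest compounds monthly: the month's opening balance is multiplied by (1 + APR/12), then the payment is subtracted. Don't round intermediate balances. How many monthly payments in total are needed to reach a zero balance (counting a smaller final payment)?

Promo months 1–6 at r₀ = 0%/12 = 0; months 7+ at r₁ = 21.1%/12 = 0.0175833.
After month 6 (no interest yet): B = £12,080.00 − 6·£395.00 = £9,710.00.
Then at r₁ with £395.00/mo: n₂ = −ln(1 − r₁·B/P)/ln(1+r₁) ≈ 32.47 → 33 more payments.

39 payments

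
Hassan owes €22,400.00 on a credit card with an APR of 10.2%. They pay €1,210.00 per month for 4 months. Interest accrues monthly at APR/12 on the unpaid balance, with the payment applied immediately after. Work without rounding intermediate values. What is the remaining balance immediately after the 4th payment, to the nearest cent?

€18,269.31

Monthly rate r = 10.2%/12 = 0.85% = 0.0085.
Each month: B ← B·(1+r) − €1,210.00.
Month 1: interest €190.40; balance after payment €21,380.40.
Month 2: interest €181.73; balance after payment €20,352.13.
Month 3: interest €172.99; balance after payment €19,315.13.
Month 4: interest €164.18; balance after payment €18,269.31.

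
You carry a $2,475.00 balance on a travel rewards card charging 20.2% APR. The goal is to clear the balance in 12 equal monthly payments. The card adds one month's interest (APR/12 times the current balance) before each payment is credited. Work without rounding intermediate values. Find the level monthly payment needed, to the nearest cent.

$229.51

Monthly rate r = 20.2%/12 = 1.68333% = 0.0168333.
Level-payment amortization: P = B₀·r / (1 − (1+r)^(−n)) = 2475.00·0.0168333 / (1 − 1.01683^(−12)).
Denominator 1 − (1+r)^(−12) = 0.181530115.
P = 41.6625 / 0.181530115 ≈ 229.51.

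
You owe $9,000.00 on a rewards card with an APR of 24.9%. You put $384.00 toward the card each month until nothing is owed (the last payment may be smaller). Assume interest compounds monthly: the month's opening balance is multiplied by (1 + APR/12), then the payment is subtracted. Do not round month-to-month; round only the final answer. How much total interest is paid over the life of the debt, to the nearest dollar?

$3,457

Monthly rate r = 24.9%/12 = 2.075% = 0.02075.
Payoff takes n = ⌈−ln(1 − rB₀/P)/ln(1+r)⌉ = ⌈32.437⌉ = 33 payments; the last is $168.61.
Total paid = 32·$384.00 + $168.61 = $12,456.61.
Total interest = total paid − principal = $12,456.61 − $9,000.00 = $3,456.61.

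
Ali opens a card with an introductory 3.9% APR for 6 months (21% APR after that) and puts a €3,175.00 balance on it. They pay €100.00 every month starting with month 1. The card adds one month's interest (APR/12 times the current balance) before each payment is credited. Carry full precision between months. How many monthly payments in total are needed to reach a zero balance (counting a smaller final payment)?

Promo months 1–6 at r₀ = 3.9%/12 = 0.00325; months 7+ at r₁ = 21%/12 = 0.0175.
After month 6: iterate B ← B·(1+r₀) − €100.00 for 6 months → €2,632.52.
Then at r₁ with €100.00/mo: n₂ = −ln(1 − r₁·B/P)/ln(1+r₁) ≈ 35.59 → 36 more payments.

42 payments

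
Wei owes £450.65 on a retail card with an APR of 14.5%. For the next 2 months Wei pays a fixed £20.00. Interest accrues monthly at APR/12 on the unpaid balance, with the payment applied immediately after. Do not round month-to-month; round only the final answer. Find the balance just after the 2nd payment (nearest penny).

£421.36

Monthly rate r = 14.5%/12 = 1.20833% = 0.0120833.
Each month: B ← B·(1+r) − £20.00.
Month 1: interest £5.45; balance after payment £436.10.
Month 2: interest £5.27; balance after payment £421.36.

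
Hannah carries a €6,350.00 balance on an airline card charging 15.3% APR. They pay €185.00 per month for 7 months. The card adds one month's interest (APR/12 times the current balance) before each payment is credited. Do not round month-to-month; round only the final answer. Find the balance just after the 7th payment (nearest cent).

Monthly rate r = 15.3%/12 = 1.275% = 0.01275.
Each month: B ← B·(1+r) − €185.00.
Month 1: interest €80.96; balance after payment €6,245.96.
Month 2: interest €79.64; balance after payment €6,140.60.
Month 3: interest €78.29; balance after payment €6,033.89.
Month 4: interest €76.93; balance after payment €5,925.82.
Month 5: interest €75.55; balance after payment €5,816.38.
Month 6: interest €74.16; balance after payment €5,705.54.
Month 7: interest €72.75; balance after payment €5,593.28.

€5,593.28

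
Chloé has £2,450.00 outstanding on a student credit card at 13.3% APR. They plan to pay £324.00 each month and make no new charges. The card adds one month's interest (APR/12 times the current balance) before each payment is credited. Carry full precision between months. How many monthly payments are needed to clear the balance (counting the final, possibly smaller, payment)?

8 months

Monthly rate r = 13.3%/12 = 1.10833% = 0.0110833.
Recurrence: B ← B·(1+r) − £324.00.
Month 1: interest £27.15; balance after payment £2,153.15.
Month 2: interest £23.86; balance after payment £1,853.02.
Closed form: n = −ln(1 − rB₀/P)/ln(1+r) = −ln(0.91619)/ln(1.01108) ≈ 7.941, so the balance reaches zero during payment 8.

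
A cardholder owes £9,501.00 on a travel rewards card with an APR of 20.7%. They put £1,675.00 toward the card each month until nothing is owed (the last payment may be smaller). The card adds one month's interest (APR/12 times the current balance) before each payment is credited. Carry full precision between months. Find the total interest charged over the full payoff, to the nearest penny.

Monthly rate r = 20.7%/12 = 1.725% = 0.01725.
Payoff takes n = ⌈−ln(1 − rB₀/P)/ln(1+r)⌉ = ⌈6.021⌉ = 7 payments; the last is £34.83.
Total paid = 6·£1,675.00 + £34.83 = £10,084.83.
Total interest = total paid − principal = £10,084.83 − £9,501.00 = £583.83.

£583.83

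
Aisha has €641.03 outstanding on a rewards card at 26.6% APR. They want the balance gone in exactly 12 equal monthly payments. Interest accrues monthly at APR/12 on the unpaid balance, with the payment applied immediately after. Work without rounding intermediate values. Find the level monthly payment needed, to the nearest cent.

Monthly rate r = 26.6%/12 = 2.21667% = 0.0221667.
Level-payment amortization: P = B₀·r / (1 − (1+r)^(−n)) = 641.03·0.0221667 / (1 − 1.02217^(−12)).
Denominator 1 − (1+r)^(−12) = 0.231330891.
P = 14.2095 / 0.231330891 ≈ 61.42.

€61.42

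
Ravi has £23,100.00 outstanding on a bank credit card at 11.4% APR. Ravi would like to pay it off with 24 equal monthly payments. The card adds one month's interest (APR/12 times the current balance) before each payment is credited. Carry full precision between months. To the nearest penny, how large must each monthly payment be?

£1,080.94

Monthly rate r = 11.4%/12 = 0.95% = 0.0095.
Level-payment amortization: P = B₀·r / (1 − (1+r)^(−n)) = 23100.00·0.0095 / (1 − 1.0095^(−24)).
Denominator 1 − (1+r)^(−24) = 0.203018498.
P = 219.45 / 0.203018498 ≈ 1080.94.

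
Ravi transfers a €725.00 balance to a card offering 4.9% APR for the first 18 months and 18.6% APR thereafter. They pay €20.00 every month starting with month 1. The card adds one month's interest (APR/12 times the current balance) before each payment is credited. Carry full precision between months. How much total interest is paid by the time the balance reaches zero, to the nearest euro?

€128

Promo months 1–18 at r₀ = 4.9%/12 = 0.00408333; months 19+ at r₁ = 18.6%/12 = 0.0155.
After month 18: iterate B ← B·(1+r₀) − €20.00 for 18 months → €407.41.
Then at r₁ with €20.00/mo: n₂ = −ln(1 − r₁·B/P)/ln(1+r₁) ≈ 24.67 → 25 more payments.
Total paid = 42·€20.00 + €13.39 = €853.39; interest = €853.39 − €725.00 = €128.39.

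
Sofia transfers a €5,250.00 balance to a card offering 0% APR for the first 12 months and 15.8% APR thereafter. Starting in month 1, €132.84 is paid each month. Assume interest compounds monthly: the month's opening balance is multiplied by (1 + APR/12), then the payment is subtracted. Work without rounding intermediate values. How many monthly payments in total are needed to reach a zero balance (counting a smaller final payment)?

47 months

Promo months 1–12 at r₀ = 0%/12 = 0; months 13+ at r₁ = 15.8%/12 = 0.0131667.
After month 12 (no interest yet): B = €5,250.00 − 12·€132.84 = €3,655.92.
Then at r₁ with €132.84/mo: n₂ = −ln(1 − r₁·B/P)/ln(1+r₁) ≈ 34.40 → 35 more payments.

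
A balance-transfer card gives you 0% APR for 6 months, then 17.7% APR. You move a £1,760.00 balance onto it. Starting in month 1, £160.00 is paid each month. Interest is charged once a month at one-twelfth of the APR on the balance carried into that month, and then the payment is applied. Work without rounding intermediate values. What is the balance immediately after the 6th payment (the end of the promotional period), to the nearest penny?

Promo months 1–6 at r₀ = 0%/12 = 0; months 7+ at r₁ = 17.7%/12 = 0.01475.
After month 6 (no interest yet): B = £1,760.00 − 6·£160.00 = £800.00.

£800.00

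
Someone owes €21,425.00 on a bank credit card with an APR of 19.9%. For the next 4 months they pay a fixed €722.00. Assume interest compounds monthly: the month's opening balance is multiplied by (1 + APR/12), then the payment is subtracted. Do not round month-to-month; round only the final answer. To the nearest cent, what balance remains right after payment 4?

€19,921.30

Monthly rate r = 19.9%/12 = 1.65833% = 0.0165833.
Each month: B ← B·(1+r) − €722.00.
Month 1: interest €355.30; balance after payment €21,058.30.
Month 2: interest €349.22; balance after payment €20,685.51.
Month 3: interest €343.03; balance after payment €20,306.55.
Month 4: interest €336.75; balance after payment €19,921.30.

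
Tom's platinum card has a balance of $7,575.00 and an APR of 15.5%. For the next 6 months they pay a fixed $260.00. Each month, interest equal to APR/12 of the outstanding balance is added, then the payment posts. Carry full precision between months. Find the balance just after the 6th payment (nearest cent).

$6,570.10

Monthly rate r = 15.5%/12 = 1.29167% = 0.0129167.
Each month: B ← B·(1+r) − $260.00.
Month 1: interest $97.84; balance after payment $7,412.84.
Month 2: interest $95.75; balance after payment $7,248.59.
Month 3: interest $93.63; balance after payment $7,082.22.
Month 4: interest $91.48; balance after payment $6,913.70.
Month 5: interest $89.30; balance after payment $6,743.00.
Month 6: interest $87.10; balance after payment $6,570.10.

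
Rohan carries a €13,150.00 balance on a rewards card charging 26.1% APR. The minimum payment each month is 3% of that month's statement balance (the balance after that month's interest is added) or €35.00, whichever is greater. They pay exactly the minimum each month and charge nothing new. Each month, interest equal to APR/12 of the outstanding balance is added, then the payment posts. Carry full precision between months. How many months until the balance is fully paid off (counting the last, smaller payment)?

Monthly rate r = 26.1%/12 = 2.175% = 0.02175.
While 3% of the post-interest balance exceeds €35.00, each month B ← (B·(1+r))·(1 − 0.03), i.e. B shrinks by the factor (1+r)·0.97 = 0.9911.
This holds for months 1–274. Entering month 275 the balance is €1,134.52; 3% of the post-interest balance is now below €35.00, so the flat €35.00 minimum applies from here.
From month 275 a fixed €35.00 at rate r clears €1,134.52 in 57 more payments. Total: 274 + 57 = 331 months.

331 months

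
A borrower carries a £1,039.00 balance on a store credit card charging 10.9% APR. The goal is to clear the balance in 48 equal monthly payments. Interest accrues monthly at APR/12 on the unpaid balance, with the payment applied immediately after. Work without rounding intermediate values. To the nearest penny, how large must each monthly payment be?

Monthly rate r = 10.9%/12 = 0.908333% = 0.00908333.
Level-payment amortization: P = B₀·r / (1 − (1+r)^(−n)) = 1039.00·0.00908333 / (1 − 1.00908^(−48)).
Denominator 1 − (1+r)^(−48) = 0.352108311.
P = 9.43758 / 0.352108311 ≈ 26.80.

£26.80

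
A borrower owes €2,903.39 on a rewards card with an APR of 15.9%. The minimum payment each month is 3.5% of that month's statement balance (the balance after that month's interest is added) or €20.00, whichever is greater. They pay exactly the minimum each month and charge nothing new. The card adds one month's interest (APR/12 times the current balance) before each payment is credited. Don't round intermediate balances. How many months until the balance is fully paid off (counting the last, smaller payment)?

109 months

Monthly rate r = 15.9%/12 = 1.325% = 0.01325.
While 3.5% of the post-interest balance exceeds €20.00, each month B ← (B·(1+r))·(1 − 0.035), i.e. B shrinks by the factor (1+r)·0.965 = 0.97779.
This holds for months 1–73. Entering month 74 the balance is €563.26; 3.5% of the post-interest balance is now below €20.00, so the flat €20.00 minimum applies from here.
From month 74 a fixed €20.00 at rate r clears €563.26 in 36 more payments. Total: 73 + 36 = 109 months.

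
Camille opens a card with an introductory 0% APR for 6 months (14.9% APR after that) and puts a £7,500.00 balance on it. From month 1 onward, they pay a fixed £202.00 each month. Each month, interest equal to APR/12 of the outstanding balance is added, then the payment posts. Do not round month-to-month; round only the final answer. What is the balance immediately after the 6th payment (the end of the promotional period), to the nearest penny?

£6,288.00

Promo months 1–6 at r₀ = 0%/12 = 0; months 7+ at r₁ = 14.9%/12 = 0.0124167.
After month 6 (no interest yet): B = £7,500.00 − 6·£202.00 = £6,288.00.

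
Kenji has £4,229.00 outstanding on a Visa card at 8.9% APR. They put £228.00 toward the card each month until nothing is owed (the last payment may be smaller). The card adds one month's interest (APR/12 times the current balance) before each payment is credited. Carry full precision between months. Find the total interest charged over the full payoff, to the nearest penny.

£337.53

Monthly rate r = 8.9%/12 = 0.741667% = 0.00741667.
Payoff takes n = ⌈−ln(1 − rB₀/P)/ln(1+r)⌉ = ⌈20.029⌉ = 21 payments; the last is £6.53.
Total paid = 20·£228.00 + £6.53 = £4,566.53.
Total interest = total paid − principal = £4,566.53 − £4,229.00 = £337.53.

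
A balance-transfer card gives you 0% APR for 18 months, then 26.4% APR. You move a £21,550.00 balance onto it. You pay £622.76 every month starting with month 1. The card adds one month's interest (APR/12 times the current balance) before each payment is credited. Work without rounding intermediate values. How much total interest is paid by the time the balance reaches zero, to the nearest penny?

Promo months 1–18 at r₀ = 0%/12 = 0; months 19+ at r₁ = 26.4%/12 = 0.022.
After month 18 (no interest yet): B = £21,550.00 − 18·£622.76 = £10,340.32.
Then at r₁ with £622.76/mo: n₂ = −ln(1 − r₁·B/P)/ln(1+r₁) ≈ 20.89 → 21 more payments.
Total paid = 38·£622.76 + £554.55 = £24,219.43; interest = £24,219.43 − £21,550.00 = £2,669.43.

£2,669.43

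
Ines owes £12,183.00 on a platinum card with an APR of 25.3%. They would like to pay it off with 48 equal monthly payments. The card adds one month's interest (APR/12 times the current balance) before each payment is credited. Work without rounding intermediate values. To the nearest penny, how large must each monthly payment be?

Monthly rate r = 25.3%/12 = 2.10833% = 0.0210833.
Level-payment amortization: P = B₀·r / (1 − (1+r)^(−n)) = 12183.00·0.0210833 / (1 − 1.02108^(−48)).
Denominator 1 − (1+r)^(−48) = 0.632664415.
P = 256.858 / 0.632664415 ≈ 405.99.

£405.99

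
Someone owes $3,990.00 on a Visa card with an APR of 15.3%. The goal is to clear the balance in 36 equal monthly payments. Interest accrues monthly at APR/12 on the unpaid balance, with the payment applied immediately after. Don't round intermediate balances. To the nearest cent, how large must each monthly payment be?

$138.90

Monthly rate r = 15.3%/12 = 1.275% = 0.01275.
Level-payment amortization: P = B₀·r / (1 − (1+r)^(−n)) = 3990.00·0.01275 / (1 − 1.01275^(−36)).
Denominator 1 − (1+r)^(−36) = 0.366248598.
P = 50.8725 / 0.366248598 ≈ 138.90.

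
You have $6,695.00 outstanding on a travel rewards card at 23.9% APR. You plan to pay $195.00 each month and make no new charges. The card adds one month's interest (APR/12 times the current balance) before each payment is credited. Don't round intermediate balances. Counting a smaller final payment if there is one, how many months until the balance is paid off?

59 months

Monthly rate r = 23.9%/12 = 1.99167% = 0.0199167.
Recurrence: B ← B·(1+r) − $195.00.
Month 1: interest $133.34; balance after payment $6,633.34.
Month 2: interest $132.11; balance after payment $6,570.46.
Closed form: n = −ln(1 − rB₀/P)/ln(1+r) = −ln(0.31619)/ln(1.01992) ≈ 58.385, so the balance reaches zero during payment 59.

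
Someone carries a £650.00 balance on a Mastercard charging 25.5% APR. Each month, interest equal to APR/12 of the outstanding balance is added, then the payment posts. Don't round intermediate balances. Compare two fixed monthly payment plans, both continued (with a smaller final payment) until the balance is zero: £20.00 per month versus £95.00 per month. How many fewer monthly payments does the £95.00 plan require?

48 fewer payments

Monthly rate r = 25.5%/12 = 2.125% = 0.02125.
At £20.00/mo: n = ⌈−ln(1 − rB₀/P)/ln(1+r)⌉ = 56 payments (last £15.91); total interest = total paid − £650.00 = £465.91.
At £95.00/mo: 8 payments (last £45.08); total interest £60.08.
Payments saved = 56 − 8 = 48.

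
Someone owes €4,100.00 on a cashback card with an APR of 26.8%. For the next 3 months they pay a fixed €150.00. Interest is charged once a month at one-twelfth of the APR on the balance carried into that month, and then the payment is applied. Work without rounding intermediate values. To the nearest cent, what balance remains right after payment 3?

€3,920.76

Monthly rate r = 26.8%/12 = 2.23333% = 0.0223333.
Each month: B ← B·(1+r) − €150.00.
Month 1: interest €91.57; balance after payment €4,041.57.
Month 2: interest €90.26; balance after payment €3,981.83.
Month 3: interest €88.93; balance after payment €3,920.76.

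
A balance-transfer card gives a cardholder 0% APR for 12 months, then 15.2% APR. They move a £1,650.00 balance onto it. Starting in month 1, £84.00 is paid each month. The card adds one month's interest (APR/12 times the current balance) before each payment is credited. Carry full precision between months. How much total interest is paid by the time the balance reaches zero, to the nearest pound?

Promo months 1–12 at r₀ = 0%/12 = 0; months 13+ at r₁ = 15.2%/12 = 0.0126667.
After month 12 (no interest yet): B = £1,650.00 − 12·£84.00 = £642.00.
Then at r₁ with £84.00/mo: n₂ = −ln(1 − r₁·B/P)/ln(1+r₁) ≈ 8.09 → 9 more payments.
Total paid = 20·£84.00 + £7.55 = £1,687.55; interest = £1,687.55 − £1,650.00 = £37.55.

£38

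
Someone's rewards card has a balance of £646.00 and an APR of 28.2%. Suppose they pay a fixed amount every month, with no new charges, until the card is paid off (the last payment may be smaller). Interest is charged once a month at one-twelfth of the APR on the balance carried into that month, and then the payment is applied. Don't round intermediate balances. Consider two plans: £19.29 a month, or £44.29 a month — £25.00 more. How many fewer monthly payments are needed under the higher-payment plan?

Monthly rate r = 28.2%/12 = 2.35% = 0.0235.
At £19.29/mo: n = ⌈−ln(1 − rB₀/P)/ln(1+r)⌉ = 67 payments (last £11.14); total interest = total paid − £646.00 = £638.28.
At £44.29/mo: 19 payments (last £3.09); total interest £154.31.
Payments saved = 67 − 19 = 48.

48 fewer payments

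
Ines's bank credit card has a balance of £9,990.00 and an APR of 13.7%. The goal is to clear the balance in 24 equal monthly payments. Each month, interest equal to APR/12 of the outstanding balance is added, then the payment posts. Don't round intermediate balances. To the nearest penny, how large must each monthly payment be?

£478.23

Monthly rate r = 13.7%/12 = 1.14167% = 0.0114167.
Level-payment amortization: P = B₀·r / (1 − (1+r)^(−n)) = 9990.00·0.0114167 / (1 − 1.01142^(−24)).
Denominator 1 − (1+r)^(−24) = 0.23848676.
P = 114.052 / 0.23848676 ≈ 478.23.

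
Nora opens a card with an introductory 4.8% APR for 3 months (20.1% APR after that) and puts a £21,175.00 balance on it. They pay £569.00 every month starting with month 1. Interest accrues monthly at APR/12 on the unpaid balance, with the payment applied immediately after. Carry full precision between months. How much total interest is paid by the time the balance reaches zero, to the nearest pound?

Promo months 1–3 at r₀ = 4.8%/12 = 0.004; months 4+ at r₁ = 20.1%/12 = 0.01675.
After month 3: iterate B ← B·(1+r₀) − £569.00 for 3 months → £19,716.28.
Then at r₁ with £569.00/mo: n₂ = −ln(1 − r₁·B/P)/ln(1+r₁) ≈ 52.28 → 53 more payments.
Total paid = 55·£569.00 + £160.85 = £31,455.85; interest = £31,455.85 − £21,175.00 = £10,280.85.

£10,281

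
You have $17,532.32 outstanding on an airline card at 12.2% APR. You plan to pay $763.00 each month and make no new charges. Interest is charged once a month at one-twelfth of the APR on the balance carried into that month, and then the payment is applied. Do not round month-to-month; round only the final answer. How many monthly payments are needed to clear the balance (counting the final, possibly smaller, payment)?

27 months

Monthly rate r = 12.2%/12 = 1.01667% = 0.0101667.
Recurrence: B ← B·(1+r) − $763.00.
Month 1: interest $178.25; balance after payment $16,947.57.
Month 2: interest $172.30; balance after payment $16,356.87.
Closed form: n = −ln(1 − rB₀/P)/ln(1+r) = −ln(0.76639)/ln(1.01017) ≈ 26.303, so the balance reaches zero during payment 27.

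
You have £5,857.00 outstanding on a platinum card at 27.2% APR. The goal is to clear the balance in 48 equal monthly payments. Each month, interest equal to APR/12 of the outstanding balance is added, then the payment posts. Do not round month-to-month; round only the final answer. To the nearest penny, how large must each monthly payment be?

Monthly rate r = 27.2%/12 = 2.26667% = 0.0226667.
Level-payment amortization: P = B₀·r / (1 − (1+r)^(−n)) = 5857.00·0.0226667 / (1 − 1.02267^(−48)).
Denominator 1 − (1+r)^(−48) = 0.658993095.
P = 132.759 / 0.658993095 ≈ 201.46.

£201.46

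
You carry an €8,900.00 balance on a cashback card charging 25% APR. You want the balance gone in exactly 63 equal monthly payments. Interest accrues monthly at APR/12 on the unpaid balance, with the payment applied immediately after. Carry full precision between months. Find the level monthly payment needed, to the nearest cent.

€254.97

Monthly rate r = 25%/12 = 2.08333% = 0.0208333.
Level-payment amortization: P = B₀·r / (1 − (1+r)^(−n)) = 8900.00·0.0208333 / (1 − 1.02083^(−63)).
Denominator 1 − (1+r)^(−63) = 0.727199656.
P = 185.417 / 0.727199656 ≈ 254.97.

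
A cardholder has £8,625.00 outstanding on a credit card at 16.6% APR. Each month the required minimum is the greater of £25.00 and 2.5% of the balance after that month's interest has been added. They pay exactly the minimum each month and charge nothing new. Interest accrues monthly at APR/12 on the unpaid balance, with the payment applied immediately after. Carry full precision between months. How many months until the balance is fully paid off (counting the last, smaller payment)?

Monthly rate r = 16.6%/12 = 1.38333% = 0.0138333.
While 2.5% of the post-interest balance exceeds £25.00, each month B ← (B·(1+r))·(1 − 0.025), i.e. B shrinks by the factor (1+r)·0.975 = 0.98849.
This holds for months 1–188. Entering month 189 the balance is £978.01; 2.5% of the post-interest balance is now below £25.00, so the flat £25.00 minimum applies from here.
From month 189 a fixed £25.00 at rate r clears £978.01 in 57 more payments. Total: 188 + 57 = 245 months.

245 months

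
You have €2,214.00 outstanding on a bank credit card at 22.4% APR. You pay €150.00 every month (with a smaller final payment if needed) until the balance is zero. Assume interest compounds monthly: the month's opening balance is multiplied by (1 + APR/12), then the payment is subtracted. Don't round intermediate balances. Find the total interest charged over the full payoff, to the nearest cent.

€400.36

Monthly rate r = 22.4%/12 = 1.86667% = 0.0186667.
Payoff takes n = ⌈−ln(1 − rB₀/P)/ln(1+r)⌉ = ⌈17.427⌉ = 18 payments; the last is €64.36.
Total paid = 17·€150.00 + €64.36 = €2,614.36.
Total interest = total paid − principal = €2,614.36 − €2,214.00 = €400.36.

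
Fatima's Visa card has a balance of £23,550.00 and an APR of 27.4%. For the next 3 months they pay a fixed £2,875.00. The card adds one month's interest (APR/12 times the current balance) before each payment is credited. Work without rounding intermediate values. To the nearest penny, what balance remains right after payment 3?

Monthly rate r = 27.4%/12 = 2.28333% = 0.0228333.
Each month: B ← B·(1+r) − £2,875.00.
Month 1: interest £537.72; balance after payment £21,212.72.
Month 2: interest £484.36; balance after payment £18,822.08.
Month 3: interest £429.77; balance after payment £16,376.85.

£16,376.85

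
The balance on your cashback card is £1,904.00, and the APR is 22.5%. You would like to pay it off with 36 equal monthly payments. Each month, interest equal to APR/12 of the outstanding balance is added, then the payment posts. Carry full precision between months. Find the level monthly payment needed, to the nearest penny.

Monthly rate r = 22.5%/12 = 1.875% = 0.01875.
Level-payment amortization: P = B₀·r / (1 − (1+r)^(−n)) = 1904.00·0.01875 / (1 − 1.01875^(−36)).
Denominator 1 − (1+r)^(−36) = 0.487651325.
P = 35.7 / 0.487651325 ≈ 73.21.

£73.21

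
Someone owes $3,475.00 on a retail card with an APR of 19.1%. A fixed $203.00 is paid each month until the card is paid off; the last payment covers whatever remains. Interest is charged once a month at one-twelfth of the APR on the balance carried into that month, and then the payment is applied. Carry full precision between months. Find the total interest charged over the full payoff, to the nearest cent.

Monthly rate r = 19.1%/12 = 1.59167% = 0.0159167.
Payoff takes n = ⌈−ln(1 − rB₀/P)/ln(1+r)⌉ = ⌈20.144⌉ = 21 payments; the last is $29.34.
Total paid = 20·$203.00 + $29.34 = $4,089.34.
Total interest = total paid − principal = $4,089.34 − $3,475.00 = $614.34.

$614.34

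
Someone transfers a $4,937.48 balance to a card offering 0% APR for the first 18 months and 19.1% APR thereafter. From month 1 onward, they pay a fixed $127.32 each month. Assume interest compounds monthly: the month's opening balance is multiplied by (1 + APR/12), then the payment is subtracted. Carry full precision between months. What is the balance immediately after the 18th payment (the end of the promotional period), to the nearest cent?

Promo months 1–18 at r₀ = 0%/12 = 0; months 19+ at r₁ = 19.1%/12 = 0.0159167.
After month 18 (no interest yet): B = $4,937.48 − 18·$127.32 = $2,645.72.

$2,645.72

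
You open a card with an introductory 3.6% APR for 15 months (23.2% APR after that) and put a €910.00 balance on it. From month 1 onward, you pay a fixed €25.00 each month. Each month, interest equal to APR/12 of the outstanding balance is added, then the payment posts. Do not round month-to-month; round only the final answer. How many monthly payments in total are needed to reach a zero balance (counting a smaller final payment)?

46 months

Promo months 1–15 at r₀ = 3.6%/12 = 0.003; months 16+ at r₁ = 23.2%/12 = 0.0193333.
After month 15: iterate B ← B·(1+r₀) − €25.00 for 15 months → €568.84.
Then at r₁ with €25.00/mo: n₂ = −ln(1 − r₁·B/P)/ln(1+r₁) ≈ 30.27 → 31 more payments.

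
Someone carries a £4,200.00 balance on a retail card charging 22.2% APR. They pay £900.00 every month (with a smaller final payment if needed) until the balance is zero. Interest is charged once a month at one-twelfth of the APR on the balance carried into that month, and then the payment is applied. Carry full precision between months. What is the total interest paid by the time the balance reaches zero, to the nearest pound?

Monthly rate r = 22.2%/12 = 1.85% = 0.0185.
Payoff takes n = ⌈−ln(1 − rB₀/P)/ln(1+r)⌉ = ⌈4.926⌉ = 5 payments; the last is £833.53.
Total paid = 4·£900.00 + £833.53 = £4,433.53.
Total interest = total paid − principal = £4,433.53 − £4,200.00 = £233.53.

£234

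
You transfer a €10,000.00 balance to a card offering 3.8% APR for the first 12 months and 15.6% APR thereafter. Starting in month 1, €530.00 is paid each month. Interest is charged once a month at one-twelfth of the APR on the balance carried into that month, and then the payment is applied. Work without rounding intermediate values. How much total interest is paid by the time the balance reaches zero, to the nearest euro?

Promo months 1–12 at r₀ = 3.8%/12 = 0.00316667; months 13+ at r₁ = 15.6%/12 = 0.013.
After month 12: iterate B ← B·(1+r₀) − €530.00 for 12 months → €3,914.74.
Then at r₁ with €530.00/mo: n₂ = −ln(1 − r₁·B/P)/ln(1+r₁) ≈ 7.82 → 8 more payments.
Total paid = 19·€530.00 + €432.87 = €10,502.87; interest = €10,502.87 − €10,000.00 = €502.87.

€503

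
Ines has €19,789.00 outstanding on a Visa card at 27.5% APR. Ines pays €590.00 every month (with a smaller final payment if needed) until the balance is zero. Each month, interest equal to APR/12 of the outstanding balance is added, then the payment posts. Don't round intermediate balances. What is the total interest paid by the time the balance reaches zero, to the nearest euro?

Monthly rate r = 27.5%/12 = 2.29167% = 0.0229167.
Payoff takes n = ⌈−ln(1 − rB₀/P)/ln(1+r)⌉ = ⌈64.603⌉ = 65 payments; the last is €357.53.
Total paid = 64·€590.00 + €357.53 = €38,117.53.
Total interest = total paid − principal = €38,117.53 − €19,789.00 = €18,328.53.

€18,329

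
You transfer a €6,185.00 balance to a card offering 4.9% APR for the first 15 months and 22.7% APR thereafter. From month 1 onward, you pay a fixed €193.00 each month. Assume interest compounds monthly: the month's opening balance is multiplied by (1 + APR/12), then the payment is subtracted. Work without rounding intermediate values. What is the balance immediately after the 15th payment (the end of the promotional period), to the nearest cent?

€3,595.62

Promo months 1–15 at r₀ = 4.9%/12 = 0.00408333; months 16+ at r₁ = 22.7%/12 = 0.0189167.
After month 15: iterate B ← B·(1+r₀) − €193.00 for 15 months → €3,595.62.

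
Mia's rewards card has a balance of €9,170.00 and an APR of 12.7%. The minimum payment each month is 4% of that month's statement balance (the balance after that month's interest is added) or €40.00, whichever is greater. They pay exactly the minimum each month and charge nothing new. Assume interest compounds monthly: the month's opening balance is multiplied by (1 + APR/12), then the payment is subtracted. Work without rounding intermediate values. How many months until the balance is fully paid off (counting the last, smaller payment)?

103 months

Monthly rate r = 12.7%/12 = 1.05833% = 0.0105833.
While 4% of the post-interest balance exceeds €40.00, each month B ← (B·(1+r))·(1 − 0.04), i.e. B shrinks by the factor (1+r)·0.96 = 0.97016.
This holds for months 1–74. Entering month 75 the balance is €974.49; 4% of the post-interest balance is now below €40.00, so the flat €40.00 minimum applies from here.
From month 75 a fixed €40.00 at rate r clears €974.49 in 29 more payments. Total: 74 + 29 = 103 months.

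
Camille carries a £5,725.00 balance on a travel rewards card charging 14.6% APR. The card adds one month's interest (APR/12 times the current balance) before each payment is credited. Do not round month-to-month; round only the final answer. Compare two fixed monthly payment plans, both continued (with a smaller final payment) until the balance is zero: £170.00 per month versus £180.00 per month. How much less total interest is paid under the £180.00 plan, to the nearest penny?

£127.25

Monthly rate r = 14.6%/12 = 1.21667% = 0.0121667.
At £170.00/mo: n = ⌈−ln(1 − rB₀/P)/ln(1+r)⌉ = 44 payments (last £100.99); total interest = total paid − £5,725.00 = £1,685.99.
At £180.00/mo: 41 payments (last £83.74); total interest £1,558.74.
Interest saved = £1,685.99 − £1,558.74 = £127.25.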